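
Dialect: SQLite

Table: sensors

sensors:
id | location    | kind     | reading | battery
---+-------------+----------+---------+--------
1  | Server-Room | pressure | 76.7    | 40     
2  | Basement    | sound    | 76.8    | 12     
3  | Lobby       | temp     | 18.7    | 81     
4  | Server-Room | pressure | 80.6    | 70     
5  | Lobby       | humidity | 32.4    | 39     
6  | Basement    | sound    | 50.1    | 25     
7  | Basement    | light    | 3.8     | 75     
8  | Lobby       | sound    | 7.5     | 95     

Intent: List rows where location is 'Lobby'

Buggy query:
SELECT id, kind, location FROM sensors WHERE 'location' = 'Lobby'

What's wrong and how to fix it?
Bug: 'location' in single quotes is a string literal, not the column; the comparison is literal-vs-literal and never true

Fix: Remove the quotes around the column name (or use double quotes for an identifier)

Corrected query:
SELECT id, kind, location FROM sensors WHERE location = 'Lobby'

Result:
id | kind     | location
---+----------+---------
3  | temp     | Lobby   
5  | humidity | Lobby   
8  | sound    | Lobby   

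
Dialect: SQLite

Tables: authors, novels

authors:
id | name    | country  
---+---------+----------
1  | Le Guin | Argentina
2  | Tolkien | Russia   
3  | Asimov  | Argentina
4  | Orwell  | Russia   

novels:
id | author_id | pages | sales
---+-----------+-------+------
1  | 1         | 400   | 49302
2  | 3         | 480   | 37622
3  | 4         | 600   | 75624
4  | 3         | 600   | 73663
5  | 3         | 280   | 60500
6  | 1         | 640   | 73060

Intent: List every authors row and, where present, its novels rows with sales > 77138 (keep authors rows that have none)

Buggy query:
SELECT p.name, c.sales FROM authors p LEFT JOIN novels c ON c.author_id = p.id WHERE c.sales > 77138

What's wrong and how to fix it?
Bug: Filtering c.sales in WHERE discards the NULL rows produced by LEFT JOIN, turning it into an inner join

Fix: Move the right-table condition into the ON clause so unmatched parents are kept

Corrected query:
SELECT p.name, c.sales FROM authors p LEFT JOIN novels c ON c.author_id = p.id AND c.sales > 77138

Result:
name    | sales
--------+------
Le Guin | NULL 
Tolkien | NULL 
Asimov  | NULL 
Orwell  | NULL 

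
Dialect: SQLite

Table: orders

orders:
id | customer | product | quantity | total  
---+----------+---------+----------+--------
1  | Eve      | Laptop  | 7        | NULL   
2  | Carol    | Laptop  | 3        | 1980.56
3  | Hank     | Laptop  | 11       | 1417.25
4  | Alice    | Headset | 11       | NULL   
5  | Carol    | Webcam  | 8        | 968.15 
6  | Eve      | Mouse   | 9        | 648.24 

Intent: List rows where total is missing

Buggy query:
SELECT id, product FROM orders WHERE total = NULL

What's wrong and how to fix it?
Bug: Comparing to NULL with '=' never matches; NULL = NULL is unknown, not true

Fix: Replace '= NULL' with 'IS NULL'

Corrected query:
SELECT id, product FROM orders WHERE total IS NULL

Result:
id | product
---+--------
1  | Laptop 
4  | Headset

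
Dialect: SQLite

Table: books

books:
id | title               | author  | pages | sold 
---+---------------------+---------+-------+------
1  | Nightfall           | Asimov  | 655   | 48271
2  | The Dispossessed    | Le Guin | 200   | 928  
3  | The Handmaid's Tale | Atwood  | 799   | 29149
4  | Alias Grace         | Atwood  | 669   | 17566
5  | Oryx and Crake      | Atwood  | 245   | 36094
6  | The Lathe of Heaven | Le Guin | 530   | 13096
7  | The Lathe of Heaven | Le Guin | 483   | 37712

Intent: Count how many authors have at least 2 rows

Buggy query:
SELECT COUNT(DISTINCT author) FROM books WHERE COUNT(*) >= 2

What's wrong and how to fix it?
Bug: COUNT(*) cannot appear in WHERE; the per-group count doesn't exist yet

Fix: Group first with HAVING COUNT(*) >= 2, then COUNT the resulting groups

Corrected query:
SELECT COUNT(*) FROM (SELECT author FROM books GROUP BY author HAVING COUNT(*) >= 2)

Result:
COUNT(*)
--------
2       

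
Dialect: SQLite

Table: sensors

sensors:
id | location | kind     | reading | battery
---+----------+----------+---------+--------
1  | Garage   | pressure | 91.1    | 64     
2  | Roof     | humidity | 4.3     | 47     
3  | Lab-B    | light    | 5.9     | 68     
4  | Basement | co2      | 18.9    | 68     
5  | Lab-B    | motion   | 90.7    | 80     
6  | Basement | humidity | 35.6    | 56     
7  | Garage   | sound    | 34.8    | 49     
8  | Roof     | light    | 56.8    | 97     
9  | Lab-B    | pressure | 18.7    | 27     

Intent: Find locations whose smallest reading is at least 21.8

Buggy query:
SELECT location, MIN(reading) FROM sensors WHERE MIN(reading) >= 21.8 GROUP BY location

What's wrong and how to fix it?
Bug: MIN() in WHERE is a misuse of aggregate

Fix: Use HAVING for the per-group MIN condition

Corrected query:
SELECT location, MIN(reading) FROM sensors GROUP BY location HAVING MIN(reading) >= 21.8

Result:
location | MIN(reading)
---------+-------------
Garage   | 34.8        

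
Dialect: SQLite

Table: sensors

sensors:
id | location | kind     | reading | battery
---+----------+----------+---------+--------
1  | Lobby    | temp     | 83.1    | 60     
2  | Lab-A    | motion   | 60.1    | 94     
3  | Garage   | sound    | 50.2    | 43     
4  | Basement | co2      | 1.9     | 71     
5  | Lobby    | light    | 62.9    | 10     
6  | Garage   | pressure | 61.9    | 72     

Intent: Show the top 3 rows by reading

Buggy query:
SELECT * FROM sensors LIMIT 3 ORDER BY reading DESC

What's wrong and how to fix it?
Bug: LIMIT must come after ORDER BY

Fix: Swap the clauses: ORDER BY first, then LIMIT

Corrected query:
SELECT * FROM sensors ORDER BY reading DESC LIMIT 3

Result:
id | location | kind     | reading | battery
---+----------+----------+---------+--------
1  | Lobby    | temp     | 83.1    | 60     
5  | Lobby    | light    | 62.9    | 10     
6  | Garage   | pressure | 61.9    | 72     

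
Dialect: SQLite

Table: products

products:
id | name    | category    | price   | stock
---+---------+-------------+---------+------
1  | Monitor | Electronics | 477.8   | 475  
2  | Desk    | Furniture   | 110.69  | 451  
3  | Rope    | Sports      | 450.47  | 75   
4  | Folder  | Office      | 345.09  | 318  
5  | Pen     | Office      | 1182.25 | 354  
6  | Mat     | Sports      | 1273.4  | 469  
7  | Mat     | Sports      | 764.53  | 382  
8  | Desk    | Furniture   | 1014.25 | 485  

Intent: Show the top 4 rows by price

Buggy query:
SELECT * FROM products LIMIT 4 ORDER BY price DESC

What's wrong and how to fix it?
Bug: LIMIT must come after ORDER BY

Fix: Swap the clauses: ORDER BY first, then LIMIT

Corrected query:
SELECT * FROM products ORDER BY price DESC LIMIT 4

Result:
id | name | category  | price   | stock
---+------+-----------+---------+------
6  | Mat  | Sports    | 1273.4  | 469  
5  | Pen  | Office    | 1182.25 | 354  
8  | Desk | Furniture | 1014.25 | 485  
7  | Mat  | Sports    | 764.53  | 382  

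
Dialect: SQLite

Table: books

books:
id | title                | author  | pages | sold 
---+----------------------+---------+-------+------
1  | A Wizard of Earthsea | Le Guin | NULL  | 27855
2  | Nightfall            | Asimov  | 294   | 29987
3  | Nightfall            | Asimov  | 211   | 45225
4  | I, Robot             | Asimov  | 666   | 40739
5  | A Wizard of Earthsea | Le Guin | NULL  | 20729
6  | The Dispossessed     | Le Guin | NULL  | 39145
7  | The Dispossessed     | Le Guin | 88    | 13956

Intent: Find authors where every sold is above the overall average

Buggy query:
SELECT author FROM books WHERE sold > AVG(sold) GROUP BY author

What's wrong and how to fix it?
Bug: AVG() is an aggregate; it can't sit directly in WHERE

Fix: Compute the overall average in a scalar subquery and compare each group's MIN against it in HAVING

Corrected query:
SELECT author FROM books GROUP BY author HAVING MIN(sold) > (SELECT AVG(sold) FROM books)

Result:
(no rows)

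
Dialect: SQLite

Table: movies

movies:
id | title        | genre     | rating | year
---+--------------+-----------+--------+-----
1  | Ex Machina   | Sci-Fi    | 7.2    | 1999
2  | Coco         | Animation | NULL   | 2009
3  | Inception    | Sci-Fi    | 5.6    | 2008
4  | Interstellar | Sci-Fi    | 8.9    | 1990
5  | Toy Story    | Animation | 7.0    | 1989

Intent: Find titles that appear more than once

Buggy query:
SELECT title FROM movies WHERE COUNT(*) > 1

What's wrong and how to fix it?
Bug: WHERE can't reference COUNT(*); aggregates are computed after WHERE

Fix: Group first, then use HAVING for the count condition

Corrected query:
SELECT title FROM movies GROUP BY title HAVING COUNT(*) > 1

Result:
(no rows)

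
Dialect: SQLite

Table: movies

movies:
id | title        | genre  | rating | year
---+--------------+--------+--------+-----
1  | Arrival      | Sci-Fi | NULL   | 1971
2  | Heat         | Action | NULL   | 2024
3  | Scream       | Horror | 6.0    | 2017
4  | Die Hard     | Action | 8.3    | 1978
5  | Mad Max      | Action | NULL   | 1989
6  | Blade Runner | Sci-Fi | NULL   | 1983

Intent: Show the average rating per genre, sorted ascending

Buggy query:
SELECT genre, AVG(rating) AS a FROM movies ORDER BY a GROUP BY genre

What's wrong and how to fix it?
Bug: GROUP BY must precede ORDER BY

Fix: Move ORDER BY to the end, after GROUP BY

Corrected query:
SELECT genre, AVG(rating) AS a FROM movies GROUP BY genre ORDER BY a

Result:
genre  | a   
-------+-----
Sci-Fi | NULL
Horror | 6   
Action | 8.3 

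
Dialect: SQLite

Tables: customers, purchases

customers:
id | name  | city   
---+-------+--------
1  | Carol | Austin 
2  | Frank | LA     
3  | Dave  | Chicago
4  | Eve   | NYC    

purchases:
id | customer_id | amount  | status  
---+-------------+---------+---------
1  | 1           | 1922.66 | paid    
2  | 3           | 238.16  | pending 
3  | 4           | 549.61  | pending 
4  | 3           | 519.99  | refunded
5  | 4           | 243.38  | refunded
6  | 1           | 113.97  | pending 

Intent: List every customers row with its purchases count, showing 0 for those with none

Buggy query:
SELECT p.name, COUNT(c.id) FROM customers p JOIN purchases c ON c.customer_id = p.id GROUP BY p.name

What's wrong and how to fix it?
Bug: An inner join excludes parents with zero children

Fix: Switch to LEFT JOIN to retain unmatched parent rows

Corrected query:
SELECT p.name, COUNT(c.id) FROM customers p LEFT JOIN purchases c ON c.customer_id = p.id GROUP BY p.name

Result:
name  | COUNT(c.id)
------+------------
Carol | 2          
Dave  | 2          
Eve   | 2          
Frank | 0          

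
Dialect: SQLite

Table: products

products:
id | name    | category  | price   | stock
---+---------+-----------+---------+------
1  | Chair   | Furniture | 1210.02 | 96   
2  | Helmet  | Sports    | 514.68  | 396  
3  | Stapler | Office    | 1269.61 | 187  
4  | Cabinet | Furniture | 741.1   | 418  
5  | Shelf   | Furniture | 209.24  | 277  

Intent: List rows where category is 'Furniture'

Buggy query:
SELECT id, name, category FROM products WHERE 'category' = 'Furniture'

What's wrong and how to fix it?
Bug: 'category' in single quotes is a string literal, not the column; the comparison is literal-vs-literal and never true

Fix: Reference the column as category without single quotes

Corrected query:
SELECT id, name, category FROM products WHERE category = 'Furniture'

Result:
id | name    | category 
---+---------+----------
1  | Chair   | Furniture
4  | Cabinet | Furniture
5  | Shelf   | Furniture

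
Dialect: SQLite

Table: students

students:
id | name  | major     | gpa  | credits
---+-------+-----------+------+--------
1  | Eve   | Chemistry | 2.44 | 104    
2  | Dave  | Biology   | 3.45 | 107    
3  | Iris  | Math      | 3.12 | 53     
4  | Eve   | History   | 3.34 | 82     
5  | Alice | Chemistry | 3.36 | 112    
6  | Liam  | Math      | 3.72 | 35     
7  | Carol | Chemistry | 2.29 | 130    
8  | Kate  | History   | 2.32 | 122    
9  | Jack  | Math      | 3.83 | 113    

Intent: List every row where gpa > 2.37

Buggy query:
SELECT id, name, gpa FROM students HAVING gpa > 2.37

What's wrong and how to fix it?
Bug: This is a non-aggregate query (no GROUP BY, no aggregates), so in SQLite the HAVING clause is invalid here; a row-level condition belongs in WHERE

Fix: Replace HAVING with WHERE since the condition applies to individual rows

Corrected query:
SELECT id, name, gpa FROM students WHERE gpa > 2.37

Result:
id | name  | gpa 
---+-------+-----
1  | Eve   | 2.44
2  | Dave  | 3.45
3  | Iris  | 3.12
4  | Eve   | 3.34
5  | Alice | 3.36
6  | Liam  | 3.72
9  | Jack  | 3.83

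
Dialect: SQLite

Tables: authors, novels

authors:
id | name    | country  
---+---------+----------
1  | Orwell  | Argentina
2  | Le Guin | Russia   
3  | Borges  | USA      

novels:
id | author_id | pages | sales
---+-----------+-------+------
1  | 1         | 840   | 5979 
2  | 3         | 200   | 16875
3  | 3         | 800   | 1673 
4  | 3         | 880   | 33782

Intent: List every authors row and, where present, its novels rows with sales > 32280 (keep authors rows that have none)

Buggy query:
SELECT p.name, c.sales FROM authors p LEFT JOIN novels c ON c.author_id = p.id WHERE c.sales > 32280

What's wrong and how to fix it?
Bug: A WHERE condition on the right-hand table after LEFT JOIN drops unmatched parents

Fix: Move the right-table condition into the ON clause so unmatched parents are kept

Corrected query:
SELECT p.name, c.sales FROM authors p LEFT JOIN novels c ON c.author_id = p.id AND c.sales > 32280

Result:
name    | sales
--------+------
Orwell  | NULL 
Le Guin | NULL 
Borges  | 33782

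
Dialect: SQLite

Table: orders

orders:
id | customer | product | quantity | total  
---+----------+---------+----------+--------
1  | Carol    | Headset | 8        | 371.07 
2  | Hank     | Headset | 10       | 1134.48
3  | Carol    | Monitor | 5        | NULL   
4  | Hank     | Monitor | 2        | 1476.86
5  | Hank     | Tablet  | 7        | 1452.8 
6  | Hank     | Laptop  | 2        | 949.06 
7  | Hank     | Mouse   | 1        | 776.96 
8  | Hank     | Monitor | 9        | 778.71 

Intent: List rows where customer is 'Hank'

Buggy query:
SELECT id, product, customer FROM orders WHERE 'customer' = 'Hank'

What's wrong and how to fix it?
Bug: Single quotes denote string literals in SQL; the column name is being compared as a constant string

Fix: Remove the quotes around the column name (or use double quotes for an identifier)

Corrected query:
SELECT id, product, customer FROM orders WHERE customer = 'Hank'

Result:
id | product | customer
---+---------+---------
2  | Headset | Hank    
4  | Monitor | Hank    
5  | Tablet  | Hank    
6  | Laptop  | Hank    
7  | Mouse   | Hank    
8  | Monitor | Hank    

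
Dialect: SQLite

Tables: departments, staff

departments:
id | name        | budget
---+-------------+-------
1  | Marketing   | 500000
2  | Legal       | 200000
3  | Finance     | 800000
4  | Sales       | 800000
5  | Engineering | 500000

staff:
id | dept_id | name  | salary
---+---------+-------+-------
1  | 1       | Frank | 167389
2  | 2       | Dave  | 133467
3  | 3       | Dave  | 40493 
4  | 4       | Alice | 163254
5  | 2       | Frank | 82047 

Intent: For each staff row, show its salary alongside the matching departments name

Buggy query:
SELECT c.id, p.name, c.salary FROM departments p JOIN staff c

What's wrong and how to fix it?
Bug: JOIN with no ON clause produces a cartesian product; every staff row pairs with every departments row

Fix: Specify the join condition linking the foreign key to the parent id

Corrected query:
SELECT c.id, p.name, c.salary FROM departments p JOIN staff c ON c.dept_id = p.id

Result:
id | name      | salary
---+-----------+-------
1  | Marketing | 167389
2  | Legal     | 133467
3  | Finance   | 40493 
4  | Sales     | 163254
5  | Legal     | 82047 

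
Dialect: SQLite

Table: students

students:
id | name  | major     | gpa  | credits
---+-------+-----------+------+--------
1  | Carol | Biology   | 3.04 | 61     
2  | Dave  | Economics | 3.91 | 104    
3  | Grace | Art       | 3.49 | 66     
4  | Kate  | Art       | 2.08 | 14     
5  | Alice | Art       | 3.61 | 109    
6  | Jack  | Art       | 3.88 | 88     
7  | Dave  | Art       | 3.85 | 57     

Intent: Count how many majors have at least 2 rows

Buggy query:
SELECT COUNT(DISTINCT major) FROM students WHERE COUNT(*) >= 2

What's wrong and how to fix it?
Bug: WHERE filters individual rows, not groups, so a group-level COUNT is invalid there

Fix: Group first with HAVING COUNT(*) >= 2, then COUNT the resulting groups

Corrected query:
SELECT COUNT(*) FROM (SELECT major FROM students GROUP BY major HAVING COUNT(*) >= 2)

Result:
COUNT(*)
--------
1       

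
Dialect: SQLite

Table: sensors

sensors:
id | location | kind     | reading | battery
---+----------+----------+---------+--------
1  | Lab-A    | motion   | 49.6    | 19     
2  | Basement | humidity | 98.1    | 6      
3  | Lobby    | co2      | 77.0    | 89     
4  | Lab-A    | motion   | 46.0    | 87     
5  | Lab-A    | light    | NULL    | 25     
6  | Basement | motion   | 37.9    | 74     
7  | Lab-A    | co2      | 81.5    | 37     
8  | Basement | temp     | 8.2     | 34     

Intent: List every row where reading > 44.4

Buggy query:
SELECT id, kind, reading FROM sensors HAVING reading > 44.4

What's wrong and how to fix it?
Bug: This is a non-aggregate query (no GROUP BY, no aggregates), so in SQLite the HAVING clause is invalid here; a row-level condition belongs in WHERE

Fix: Replace HAVING with WHERE since the condition applies to individual rows

Corrected query:
SELECT id, kind, reading FROM sensors WHERE reading > 44.4

Result:
id | kind     | reading
---+----------+--------
1  | motion   | 49.6   
2  | humidity | 98.1   
3  | co2      | 77     
4  | motion   | 46     
7  | co2      | 81.5   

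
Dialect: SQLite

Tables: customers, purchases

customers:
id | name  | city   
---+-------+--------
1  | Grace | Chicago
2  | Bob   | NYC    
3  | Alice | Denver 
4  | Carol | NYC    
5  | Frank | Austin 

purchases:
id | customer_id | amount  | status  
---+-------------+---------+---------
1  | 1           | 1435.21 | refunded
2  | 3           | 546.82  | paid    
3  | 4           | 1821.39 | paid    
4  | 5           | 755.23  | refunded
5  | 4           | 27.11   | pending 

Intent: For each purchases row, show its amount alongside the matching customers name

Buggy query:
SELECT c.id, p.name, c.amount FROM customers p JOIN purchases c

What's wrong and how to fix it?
Bug: Missing join condition: each purchases row is matched to all customers rows instead of just its own

Fix: Add ON c.customer_id = p.id to the JOIN

Corrected query:
SELECT c.id, p.name, c.amount FROM customers p JOIN purchases c ON c.customer_id = p.id

Result:
id | name  | amount 
---+-------+--------
1  | Grace | 1435.21
2  | Alice | 546.82 
3  | Carol | 1821.39
4  | Frank | 755.23 
5  | Carol | 27.11  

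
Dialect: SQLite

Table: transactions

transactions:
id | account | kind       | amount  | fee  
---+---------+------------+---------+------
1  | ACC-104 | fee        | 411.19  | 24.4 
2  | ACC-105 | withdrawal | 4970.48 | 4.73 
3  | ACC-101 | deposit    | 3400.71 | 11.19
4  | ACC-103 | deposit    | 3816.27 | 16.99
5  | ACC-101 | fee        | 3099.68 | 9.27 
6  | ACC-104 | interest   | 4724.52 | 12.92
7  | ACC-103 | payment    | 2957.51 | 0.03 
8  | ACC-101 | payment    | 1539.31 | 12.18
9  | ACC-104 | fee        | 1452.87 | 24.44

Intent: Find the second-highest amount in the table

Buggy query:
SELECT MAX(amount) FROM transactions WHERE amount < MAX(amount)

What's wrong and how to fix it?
Bug: MAX(amount) on the right of the comparison is an aggregate-in-WHERE error

Fix: Put the inner MAX in a scalar subquery

Corrected query:
SELECT MAX(amount) FROM transactions WHERE amount < (SELECT MAX(amount) FROM transactions)

Result:
MAX(amount)
-----------
4724.52    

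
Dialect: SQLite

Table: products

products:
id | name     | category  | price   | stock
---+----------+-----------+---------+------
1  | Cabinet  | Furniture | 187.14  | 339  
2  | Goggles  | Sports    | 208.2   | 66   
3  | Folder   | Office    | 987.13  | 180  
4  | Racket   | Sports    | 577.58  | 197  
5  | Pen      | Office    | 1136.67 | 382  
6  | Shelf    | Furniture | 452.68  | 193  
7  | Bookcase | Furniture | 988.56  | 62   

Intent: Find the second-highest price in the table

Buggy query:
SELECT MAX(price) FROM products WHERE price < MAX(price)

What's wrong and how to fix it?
Bug: The inner MAX is an aggregate inside WHERE, which is not allowed

Fix: Put the inner MAX in a scalar subquery

Corrected query:
SELECT MAX(price) FROM products WHERE price < (SELECT MAX(price) FROM products)

Result:
MAX(price)
----------
988.56    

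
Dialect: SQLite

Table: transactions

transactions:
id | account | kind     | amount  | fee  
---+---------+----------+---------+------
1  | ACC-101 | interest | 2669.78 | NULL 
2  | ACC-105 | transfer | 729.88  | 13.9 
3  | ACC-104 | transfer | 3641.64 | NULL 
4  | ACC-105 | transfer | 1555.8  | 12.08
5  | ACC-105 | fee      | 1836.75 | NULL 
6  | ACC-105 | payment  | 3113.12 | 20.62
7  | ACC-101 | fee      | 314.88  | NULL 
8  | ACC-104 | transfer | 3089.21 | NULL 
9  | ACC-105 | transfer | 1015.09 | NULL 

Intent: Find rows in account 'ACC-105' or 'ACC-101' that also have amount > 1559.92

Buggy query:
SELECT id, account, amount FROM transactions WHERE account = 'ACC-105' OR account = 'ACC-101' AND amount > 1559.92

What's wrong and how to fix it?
Bug: Without parentheses, AND is evaluated before OR, so the amount filter only applies to the 'ACC-101' branch

Fix: Add parentheses around the OR so the AND applies to both alternatives

Corrected query:
SELECT id, account, amount FROM transactions WHERE (account = 'ACC-105' OR account = 'ACC-101') AND amount > 1559.92

Result:
id | account | amount 
---+---------+--------
1  | ACC-101 | 2669.78
5  | ACC-105 | 1836.75
6  | ACC-105 | 3113.12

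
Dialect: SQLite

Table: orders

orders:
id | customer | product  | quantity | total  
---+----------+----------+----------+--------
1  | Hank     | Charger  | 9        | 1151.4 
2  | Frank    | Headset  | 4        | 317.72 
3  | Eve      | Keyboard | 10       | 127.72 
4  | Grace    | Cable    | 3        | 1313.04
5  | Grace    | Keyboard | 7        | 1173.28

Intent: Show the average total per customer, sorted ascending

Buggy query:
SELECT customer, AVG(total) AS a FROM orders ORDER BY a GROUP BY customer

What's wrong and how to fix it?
Bug: ORDER BY appears before GROUP BY; SQL clause order requires GROUP BY first

Fix: Move ORDER BY to the end, after GROUP BY

Corrected query:
SELECT customer, AVG(total) AS a FROM orders GROUP BY customer ORDER BY a

Result:
customer | a      
---------+--------
Eve      | 127.72 
Frank    | 317.72 
Hank     | 1151.4 
Grace    | 1243.16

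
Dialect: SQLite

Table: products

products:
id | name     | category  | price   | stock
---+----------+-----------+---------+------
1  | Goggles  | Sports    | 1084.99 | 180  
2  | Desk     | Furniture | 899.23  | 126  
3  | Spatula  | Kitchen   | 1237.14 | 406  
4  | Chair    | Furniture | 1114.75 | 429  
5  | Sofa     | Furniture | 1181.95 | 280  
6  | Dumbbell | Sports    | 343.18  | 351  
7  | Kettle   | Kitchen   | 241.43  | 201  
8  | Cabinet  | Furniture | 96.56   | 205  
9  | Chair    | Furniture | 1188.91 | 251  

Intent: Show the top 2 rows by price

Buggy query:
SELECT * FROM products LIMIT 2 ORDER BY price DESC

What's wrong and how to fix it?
Bug: LIMIT must come after ORDER BY

Fix: Swap the clauses: ORDER BY first, then LIMIT

Corrected query:
SELECT * FROM products ORDER BY price DESC LIMIT 2

Result:
id | name    | category  | price   | stock
---+---------+-----------+---------+------
3  | Spatula | Kitchen   | 1237.14 | 406  
9  | Chair   | Furniture | 1188.91 | 251  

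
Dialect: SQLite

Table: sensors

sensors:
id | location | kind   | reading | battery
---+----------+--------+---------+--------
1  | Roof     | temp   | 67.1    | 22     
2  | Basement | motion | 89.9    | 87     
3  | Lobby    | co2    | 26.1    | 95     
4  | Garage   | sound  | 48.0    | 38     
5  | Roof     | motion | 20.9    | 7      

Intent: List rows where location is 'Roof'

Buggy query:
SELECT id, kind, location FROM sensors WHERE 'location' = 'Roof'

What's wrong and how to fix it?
Bug: Single quotes denote string literals in SQL; the column name is being compared as a constant string

Fix: Remove the quotes around the column name (or use double quotes for an identifier)

Corrected query:
SELECT id, kind, location FROM sensors WHERE location = 'Roof'

Result:
id | kind   | location
---+--------+---------
1  | temp   | Roof    
5  | motion | Roof    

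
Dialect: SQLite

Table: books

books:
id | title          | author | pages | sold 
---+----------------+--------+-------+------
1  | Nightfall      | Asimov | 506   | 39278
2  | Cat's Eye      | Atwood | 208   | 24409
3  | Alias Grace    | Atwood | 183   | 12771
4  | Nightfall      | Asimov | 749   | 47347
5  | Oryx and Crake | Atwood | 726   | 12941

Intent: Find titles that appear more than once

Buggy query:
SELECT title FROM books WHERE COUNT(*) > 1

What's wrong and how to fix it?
Bug: COUNT(*) is an aggregate and cannot be used in WHERE

Fix: Group first, then use HAVING for the count condition

Corrected query:
SELECT title FROM books GROUP BY title HAVING COUNT(*) > 1

Result:
title    
---------
Nightfall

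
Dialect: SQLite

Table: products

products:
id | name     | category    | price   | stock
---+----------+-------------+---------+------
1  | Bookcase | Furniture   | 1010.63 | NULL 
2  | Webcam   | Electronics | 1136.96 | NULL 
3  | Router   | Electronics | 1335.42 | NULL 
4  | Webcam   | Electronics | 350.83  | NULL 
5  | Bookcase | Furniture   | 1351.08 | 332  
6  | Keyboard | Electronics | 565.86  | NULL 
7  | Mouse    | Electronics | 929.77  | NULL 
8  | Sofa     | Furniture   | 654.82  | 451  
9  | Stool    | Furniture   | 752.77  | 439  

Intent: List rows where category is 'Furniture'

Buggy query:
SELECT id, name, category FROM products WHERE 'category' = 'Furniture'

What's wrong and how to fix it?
Bug: 'category' in single quotes is a string literal, not the column; the comparison is literal-vs-literal and never true

Fix: Remove the quotes around the column name (or use double quotes for an identifier)

Corrected query:
SELECT id, name, category FROM products WHERE category = 'Furniture'

Result:
id | name     | category 
---+----------+----------
1  | Bookcase | Furniture
5  | Bookcase | Furniture
8  | Sofa     | Furniture
9  | Stool    | Furniture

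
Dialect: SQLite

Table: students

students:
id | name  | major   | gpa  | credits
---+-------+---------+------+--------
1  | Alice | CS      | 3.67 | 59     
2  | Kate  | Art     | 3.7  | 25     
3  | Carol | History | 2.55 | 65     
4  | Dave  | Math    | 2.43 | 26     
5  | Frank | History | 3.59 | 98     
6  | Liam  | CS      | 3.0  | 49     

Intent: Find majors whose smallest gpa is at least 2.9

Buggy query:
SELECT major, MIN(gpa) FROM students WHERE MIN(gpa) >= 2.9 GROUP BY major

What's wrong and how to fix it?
Bug: Aggregates like MIN are computed per group after WHERE runs

Fix: Use HAVING for the per-group MIN condition

Corrected query:
SELECT major, MIN(gpa) FROM students GROUP BY major HAVING MIN(gpa) >= 2.9

Result:
major | MIN(gpa)
------+---------
Art   | 3.7     
CS    | 3       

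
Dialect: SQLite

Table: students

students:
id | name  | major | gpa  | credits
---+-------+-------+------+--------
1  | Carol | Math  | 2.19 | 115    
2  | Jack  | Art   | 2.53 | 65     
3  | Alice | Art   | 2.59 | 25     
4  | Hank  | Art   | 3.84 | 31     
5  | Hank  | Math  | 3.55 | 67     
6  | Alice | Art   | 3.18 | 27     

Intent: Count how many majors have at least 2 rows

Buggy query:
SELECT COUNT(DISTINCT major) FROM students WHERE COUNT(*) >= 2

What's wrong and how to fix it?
Bug: WHERE filters individual rows, not groups, so a group-level COUNT is invalid there

Fix: Use a subquery that GROUPs and filters with HAVING, then count its rows

Corrected query:
SELECT COUNT(*) FROM (SELECT major FROM students GROUP BY major HAVING COUNT(*) >= 2)

Result:
COUNT(*)
--------
2       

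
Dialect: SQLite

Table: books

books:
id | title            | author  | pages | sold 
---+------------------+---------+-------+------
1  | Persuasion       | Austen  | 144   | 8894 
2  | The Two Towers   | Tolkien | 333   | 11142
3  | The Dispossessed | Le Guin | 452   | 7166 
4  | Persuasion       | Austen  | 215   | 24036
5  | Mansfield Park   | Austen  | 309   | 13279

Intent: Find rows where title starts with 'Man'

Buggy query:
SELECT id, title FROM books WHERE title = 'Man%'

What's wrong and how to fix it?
Bug: '=' compares the literal string including the % character; pattern matching needs LIKE

Fix: Use LIKE for wildcard pattern matching

Corrected query:
SELECT id, title FROM books WHERE title LIKE 'Man%'

Result:
id | title         
---+---------------
5  | Mansfield Park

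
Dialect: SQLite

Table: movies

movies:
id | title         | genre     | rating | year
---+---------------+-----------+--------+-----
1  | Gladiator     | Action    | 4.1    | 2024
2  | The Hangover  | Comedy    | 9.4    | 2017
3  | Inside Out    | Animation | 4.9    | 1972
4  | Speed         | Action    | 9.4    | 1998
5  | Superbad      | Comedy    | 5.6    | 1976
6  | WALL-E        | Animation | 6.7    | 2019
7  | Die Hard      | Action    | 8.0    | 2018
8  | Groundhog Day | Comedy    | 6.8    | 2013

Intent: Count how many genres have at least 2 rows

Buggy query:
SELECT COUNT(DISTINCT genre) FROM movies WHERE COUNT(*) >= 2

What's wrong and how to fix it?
Bug: COUNT(*) cannot appear in WHERE; the per-group count doesn't exist yet

Fix: Use a subquery that GROUPs and filters with HAVING, then count its rows

Corrected query:
SELECT COUNT(*) FROM (SELECT genre FROM movies GROUP BY genre HAVING COUNT(*) >= 2)

Result:
COUNT(*)
--------
3       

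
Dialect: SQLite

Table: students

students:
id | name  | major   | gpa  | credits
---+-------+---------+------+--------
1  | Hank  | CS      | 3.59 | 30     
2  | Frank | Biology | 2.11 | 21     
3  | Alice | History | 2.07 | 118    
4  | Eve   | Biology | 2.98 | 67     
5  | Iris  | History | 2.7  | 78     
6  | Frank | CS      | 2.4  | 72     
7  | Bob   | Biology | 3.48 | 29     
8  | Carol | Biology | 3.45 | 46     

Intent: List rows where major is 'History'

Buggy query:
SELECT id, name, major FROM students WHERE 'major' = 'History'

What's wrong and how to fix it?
Bug: 'major' in single quotes is a string literal, not the column; the comparison is literal-vs-literal and never true

Fix: Reference the column as major without single quotes

Corrected query:
SELECT id, name, major FROM students WHERE major = 'History'

Result:
id | name  | major  
---+-------+--------
3  | Alice | History
5  | Iris  | History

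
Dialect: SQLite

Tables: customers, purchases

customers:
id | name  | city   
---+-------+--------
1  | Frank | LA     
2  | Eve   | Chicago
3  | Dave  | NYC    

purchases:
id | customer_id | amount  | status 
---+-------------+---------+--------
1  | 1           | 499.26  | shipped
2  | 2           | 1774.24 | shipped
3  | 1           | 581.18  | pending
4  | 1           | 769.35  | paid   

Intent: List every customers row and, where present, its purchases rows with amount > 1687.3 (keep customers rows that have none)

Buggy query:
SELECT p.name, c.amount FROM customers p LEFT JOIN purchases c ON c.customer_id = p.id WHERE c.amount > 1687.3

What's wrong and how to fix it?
Bug: Filtering c.amount in WHERE discards the NULL rows produced by LEFT JOIN, turning it into an inner join

Fix: Put 'c.amount > 1687.3' in the JOIN's ON clause instead of WHERE

Corrected query:
SELECT p.name, c.amount FROM customers p LEFT JOIN purchases c ON c.customer_id = p.id AND c.amount > 1687.3

Result:
name  | amount 
------+--------
Frank | NULL   
Eve   | 1774.24
Dave  | NULL   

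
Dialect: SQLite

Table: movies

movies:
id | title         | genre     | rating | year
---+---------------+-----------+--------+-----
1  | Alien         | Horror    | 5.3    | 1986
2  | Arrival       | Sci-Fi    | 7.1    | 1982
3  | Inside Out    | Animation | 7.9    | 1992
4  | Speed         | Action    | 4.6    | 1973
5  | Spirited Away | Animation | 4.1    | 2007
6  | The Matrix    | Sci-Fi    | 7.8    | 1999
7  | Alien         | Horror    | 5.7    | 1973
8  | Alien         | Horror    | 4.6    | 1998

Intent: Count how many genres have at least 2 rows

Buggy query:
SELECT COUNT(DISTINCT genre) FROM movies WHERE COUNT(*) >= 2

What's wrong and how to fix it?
Bug: COUNT(*) cannot appear in WHERE; the per-group count doesn't exist yet

Fix: Use a subquery that GROUPs and filters with HAVING, then count its rows

Corrected query:
SELECT COUNT(*) FROM (SELECT genre FROM movies GROUP BY genre HAVING COUNT(*) >= 2)

Result:
COUNT(*)
--------
3       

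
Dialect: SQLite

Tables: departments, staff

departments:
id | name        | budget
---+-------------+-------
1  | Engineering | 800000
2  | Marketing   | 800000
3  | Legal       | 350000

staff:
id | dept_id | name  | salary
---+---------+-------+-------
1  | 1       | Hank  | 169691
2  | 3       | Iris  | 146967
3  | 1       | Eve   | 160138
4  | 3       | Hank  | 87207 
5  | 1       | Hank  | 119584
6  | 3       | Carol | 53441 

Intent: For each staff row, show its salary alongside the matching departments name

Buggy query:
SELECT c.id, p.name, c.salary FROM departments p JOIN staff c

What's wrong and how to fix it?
Bug: Missing join condition: each staff row is matched to all departments rows instead of just its own

Fix: Specify the join condition linking the foreign key to the parent id

Corrected query:
SELECT c.id, p.name, c.salary FROM departments p JOIN staff c ON c.dept_id = p.id

Result:
id | name        | salary
---+-------------+-------
1  | Engineering | 169691
2  | Legal       | 146967
3  | Engineering | 160138
4  | Legal       | 87207 
5  | Engineering | 119584
6  | Legal       | 53441 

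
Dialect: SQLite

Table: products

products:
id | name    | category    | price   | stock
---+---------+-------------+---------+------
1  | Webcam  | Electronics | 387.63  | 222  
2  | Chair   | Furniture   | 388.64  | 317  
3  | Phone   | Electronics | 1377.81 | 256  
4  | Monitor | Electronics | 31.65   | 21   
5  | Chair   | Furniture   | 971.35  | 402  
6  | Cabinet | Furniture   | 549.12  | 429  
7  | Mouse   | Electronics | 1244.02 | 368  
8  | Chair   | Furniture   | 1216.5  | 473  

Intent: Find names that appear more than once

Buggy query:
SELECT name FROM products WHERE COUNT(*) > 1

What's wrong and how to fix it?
Bug: WHERE can't reference COUNT(*); aggregates are computed after WHERE

Fix: GROUP BY name, then filter groups with HAVING COUNT(*) > 1

Corrected query:
SELECT name FROM products GROUP BY name HAVING COUNT(*) > 1

Result:
name 
-----
Chair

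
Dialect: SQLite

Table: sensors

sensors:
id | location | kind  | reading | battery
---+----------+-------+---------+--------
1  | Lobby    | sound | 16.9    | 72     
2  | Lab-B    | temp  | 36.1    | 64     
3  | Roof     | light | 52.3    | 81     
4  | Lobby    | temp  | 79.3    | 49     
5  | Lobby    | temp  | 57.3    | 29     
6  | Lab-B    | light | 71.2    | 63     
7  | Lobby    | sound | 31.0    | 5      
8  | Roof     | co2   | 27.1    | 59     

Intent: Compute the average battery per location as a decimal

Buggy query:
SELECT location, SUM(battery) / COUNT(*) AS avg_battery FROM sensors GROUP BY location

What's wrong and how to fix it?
Bug: Both operands are integers, so '/' performs integer division and truncates

Fix: Multiply by 1.0 (or CAST to REAL) to force floating-point division

Corrected query:
SELECT location, SUM(battery) * 1.0 / COUNT(*) AS avg_battery FROM sensors GROUP BY location

Result:
location | avg_battery
---------+------------
Lab-B    | 63.5       
Lobby    | 38.75      
Roof     | 70         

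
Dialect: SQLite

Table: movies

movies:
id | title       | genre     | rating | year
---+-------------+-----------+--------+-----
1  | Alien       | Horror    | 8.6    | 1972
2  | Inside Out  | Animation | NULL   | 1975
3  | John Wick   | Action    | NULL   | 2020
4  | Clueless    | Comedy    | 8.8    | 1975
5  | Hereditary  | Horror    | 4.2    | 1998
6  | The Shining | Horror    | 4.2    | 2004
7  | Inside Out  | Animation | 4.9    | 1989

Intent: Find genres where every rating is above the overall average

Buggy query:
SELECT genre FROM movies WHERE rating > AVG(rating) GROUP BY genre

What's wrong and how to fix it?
Bug: AVG() is an aggregate; it can't sit directly in WHERE

Fix: Use a subquery for AVG and a HAVING MIN(...) filter so the condition holds for every row in the group

Corrected query:
SELECT genre FROM movies GROUP BY genre HAVING MIN(rating) > (SELECT AVG(rating) FROM movies)

Result:
genre 
------
Comedy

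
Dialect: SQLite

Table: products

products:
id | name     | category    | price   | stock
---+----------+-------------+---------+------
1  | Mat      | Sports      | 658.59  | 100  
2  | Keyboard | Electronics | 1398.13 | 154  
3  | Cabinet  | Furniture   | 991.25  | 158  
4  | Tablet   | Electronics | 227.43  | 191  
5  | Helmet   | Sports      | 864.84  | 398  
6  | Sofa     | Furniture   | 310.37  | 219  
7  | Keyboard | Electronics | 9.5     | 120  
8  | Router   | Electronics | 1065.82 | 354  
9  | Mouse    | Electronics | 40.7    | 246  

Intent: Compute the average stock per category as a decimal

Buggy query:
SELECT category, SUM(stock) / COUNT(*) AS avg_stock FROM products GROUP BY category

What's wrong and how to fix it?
Bug: Both operands are integers, so '/' performs integer division and truncates

Fix: Cast one side to REAL so the division keeps the fractional part

Corrected query:
SELECT category, SUM(stock) * 1.0 / COUNT(*) AS avg_stock FROM products GROUP BY category

Result:
category    | avg_stock
------------+----------
Electronics | 213      
Furniture   | 188.5    
Sports      | 249      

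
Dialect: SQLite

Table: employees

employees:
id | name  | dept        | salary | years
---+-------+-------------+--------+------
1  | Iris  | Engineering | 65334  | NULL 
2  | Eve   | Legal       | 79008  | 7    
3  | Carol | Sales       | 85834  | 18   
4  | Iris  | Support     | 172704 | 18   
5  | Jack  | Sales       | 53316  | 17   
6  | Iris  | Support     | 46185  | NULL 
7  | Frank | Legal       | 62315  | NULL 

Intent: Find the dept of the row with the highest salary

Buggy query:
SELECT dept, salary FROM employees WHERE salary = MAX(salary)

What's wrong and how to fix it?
Bug: MAX(salary) is an aggregate and cannot be used directly in WHERE

Fix: Use a subquery: WHERE salary = (SELECT MAX(salary) FROM employees)

Corrected query:
SELECT dept, salary FROM employees WHERE salary = (SELECT MAX(salary) FROM employees)

Result:
dept    | salary
--------+-------
Support | 172704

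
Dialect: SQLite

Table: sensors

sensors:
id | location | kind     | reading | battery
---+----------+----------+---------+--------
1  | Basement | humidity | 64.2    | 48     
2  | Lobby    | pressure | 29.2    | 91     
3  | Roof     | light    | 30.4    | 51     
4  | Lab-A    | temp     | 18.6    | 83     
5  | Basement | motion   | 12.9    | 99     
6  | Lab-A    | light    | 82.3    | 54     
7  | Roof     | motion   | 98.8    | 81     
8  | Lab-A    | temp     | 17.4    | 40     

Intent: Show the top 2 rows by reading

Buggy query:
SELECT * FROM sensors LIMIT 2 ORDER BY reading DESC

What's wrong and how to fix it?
Bug: LIMIT must come after ORDER BY

Fix: Sort with ORDER BY, then apply LIMIT

Corrected query:
SELECT * FROM sensors ORDER BY reading DESC LIMIT 2

Result:
id | location | kind   | reading | battery
---+----------+--------+---------+--------
7  | Roof     | motion | 98.8    | 81     
6  | Lab-A    | light  | 82.3    | 54     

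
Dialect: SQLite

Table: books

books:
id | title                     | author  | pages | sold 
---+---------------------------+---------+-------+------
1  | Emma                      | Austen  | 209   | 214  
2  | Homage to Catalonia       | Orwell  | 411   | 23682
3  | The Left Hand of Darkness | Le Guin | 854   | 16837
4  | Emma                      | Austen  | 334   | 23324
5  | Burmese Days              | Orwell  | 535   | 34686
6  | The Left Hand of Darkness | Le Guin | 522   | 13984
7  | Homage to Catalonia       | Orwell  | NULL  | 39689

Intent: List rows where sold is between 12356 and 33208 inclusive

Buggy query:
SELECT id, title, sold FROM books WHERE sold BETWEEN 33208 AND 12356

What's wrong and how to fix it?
Bug: The bounds are reversed; BETWEEN a AND b requires a <= b to match anything

Fix: Write BETWEEN 12356 AND 33208

Corrected query:
SELECT id, title, sold FROM books WHERE sold BETWEEN 12356 AND 33208

Result:
id | title                     | sold 
---+---------------------------+------
2  | Homage to Catalonia       | 23682
3  | The Left Hand of Darkness | 16837
4  | Emma                      | 23324
6  | The Left Hand of Darkness | 13984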